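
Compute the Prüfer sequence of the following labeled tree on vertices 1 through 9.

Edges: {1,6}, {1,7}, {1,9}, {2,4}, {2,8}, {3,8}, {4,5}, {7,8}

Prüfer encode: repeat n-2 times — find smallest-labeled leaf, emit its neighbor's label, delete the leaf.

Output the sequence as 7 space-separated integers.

Step 1: leaves = {3,5,6,9}. Remove smallest leaf 3, emit neighbor 8.
Step 2: leaves = {5,6,9}. Remove smallest leaf 5, emit neighbor 4.
Step 3: leaves = {4,6,9}. Remove smallest leaf 4, emit neighbor 2.
Step 4: leaves = {2,6,9}. Remove smallest leaf 2, emit neighbor 8.
Step 5: leaves = {6,8,9}. Remove smallest leaf 6, emit neighbor 1.
Step 6: leaves = {8,9}. Remove smallest leaf 8, emit neighbor 7.
Step 7: leaves = {7,9}. Remove smallest leaf 7, emit neighbor 1.
Done: 2 vertices remain (1, 9). Sequence = [8 4 2 8 1 7 1]

Answer: 8 4 2 8 1 7 1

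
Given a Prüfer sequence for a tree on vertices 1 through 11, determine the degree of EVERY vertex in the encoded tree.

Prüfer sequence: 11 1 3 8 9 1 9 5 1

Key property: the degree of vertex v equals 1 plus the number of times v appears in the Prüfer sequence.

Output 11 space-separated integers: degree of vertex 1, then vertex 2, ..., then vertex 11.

Answer: 4 1 2 1 2 1 1 2 3 1 2

Derivation:
p_1 = 11: count[11] becomes 1
p_2 = 1: count[1] becomes 1
p_3 = 3: count[3] becomes 1
p_4 = 8: count[8] becomes 1
p_5 = 9: count[9] becomes 1
p_6 = 1: count[1] becomes 2
p_7 = 9: count[9] becomes 2
p_8 = 5: count[5] becomes 1
p_9 = 1: count[1] becomes 3
Degrees (1 + count): deg[1]=1+3=4, deg[2]=1+0=1, deg[3]=1+1=2, deg[4]=1+0=1, deg[5]=1+1=2, deg[6]=1+0=1, deg[7]=1+0=1, deg[8]=1+1=2, deg[9]=1+2=3, deg[10]=1+0=1, deg[11]=1+1=2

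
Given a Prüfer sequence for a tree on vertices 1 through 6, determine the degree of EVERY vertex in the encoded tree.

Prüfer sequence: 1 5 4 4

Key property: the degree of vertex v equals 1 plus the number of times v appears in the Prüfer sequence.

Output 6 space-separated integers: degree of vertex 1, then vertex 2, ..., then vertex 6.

Answer: 2 1 1 3 2 1

Derivation:
p_1 = 1: count[1] becomes 1
p_2 = 5: count[5] becomes 1
p_3 = 4: count[4] becomes 1
p_4 = 4: count[4] becomes 2
Degrees (1 + count): deg[1]=1+1=2, deg[2]=1+0=1, deg[3]=1+0=1, deg[4]=1+2=3, deg[5]=1+1=2, deg[6]=1+0=1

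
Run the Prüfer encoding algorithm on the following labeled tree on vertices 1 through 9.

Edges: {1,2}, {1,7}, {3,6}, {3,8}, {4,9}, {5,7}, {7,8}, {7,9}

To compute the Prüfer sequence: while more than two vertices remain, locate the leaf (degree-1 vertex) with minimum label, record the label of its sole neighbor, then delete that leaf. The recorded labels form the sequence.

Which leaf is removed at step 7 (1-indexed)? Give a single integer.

Step 1: current leaves = {2,4,5,6}. Remove leaf 2 (neighbor: 1).
Step 2: current leaves = {1,4,5,6}. Remove leaf 1 (neighbor: 7).
Step 3: current leaves = {4,5,6}. Remove leaf 4 (neighbor: 9).
Step 4: current leaves = {5,6,9}. Remove leaf 5 (neighbor: 7).
Step 5: current leaves = {6,9}. Remove leaf 6 (neighbor: 3).
Step 6: current leaves = {3,9}. Remove leaf 3 (neighbor: 8).
Step 7: current leaves = {8,9}. Remove leaf 8 (neighbor: 7).

Answer: 8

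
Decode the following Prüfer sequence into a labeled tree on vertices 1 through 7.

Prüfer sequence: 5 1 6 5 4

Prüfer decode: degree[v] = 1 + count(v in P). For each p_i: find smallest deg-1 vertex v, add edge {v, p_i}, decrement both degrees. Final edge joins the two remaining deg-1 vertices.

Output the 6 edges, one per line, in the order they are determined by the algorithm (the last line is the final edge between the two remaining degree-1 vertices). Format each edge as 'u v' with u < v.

Answer: 2 5
1 3
1 6
5 6
4 5
4 7

Derivation:
Initial degrees: {1:2, 2:1, 3:1, 4:2, 5:3, 6:2, 7:1}
Step 1: smallest deg-1 vertex = 2, p_1 = 5. Add edge {2,5}. Now deg[2]=0, deg[5]=2.
Step 2: smallest deg-1 vertex = 3, p_2 = 1. Add edge {1,3}. Now deg[3]=0, deg[1]=1.
Step 3: smallest deg-1 vertex = 1, p_3 = 6. Add edge {1,6}. Now deg[1]=0, deg[6]=1.
Step 4: smallest deg-1 vertex = 6, p_4 = 5. Add edge {5,6}. Now deg[6]=0, deg[5]=1.
Step 5: smallest deg-1 vertex = 5, p_5 = 4. Add edge {4,5}. Now deg[5]=0, deg[4]=1.
Final: two remaining deg-1 vertices are 4, 7. Add edge {4,7}.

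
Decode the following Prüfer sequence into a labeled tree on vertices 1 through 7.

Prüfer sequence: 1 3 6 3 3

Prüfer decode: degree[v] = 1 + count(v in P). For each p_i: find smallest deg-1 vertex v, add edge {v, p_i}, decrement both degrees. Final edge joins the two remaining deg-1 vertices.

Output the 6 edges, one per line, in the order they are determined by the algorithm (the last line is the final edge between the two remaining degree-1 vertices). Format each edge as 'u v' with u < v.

Answer: 1 2
1 3
4 6
3 5
3 6
3 7

Derivation:
Initial degrees: {1:2, 2:1, 3:4, 4:1, 5:1, 6:2, 7:1}
Step 1: smallest deg-1 vertex = 2, p_1 = 1. Add edge {1,2}. Now deg[2]=0, deg[1]=1.
Step 2: smallest deg-1 vertex = 1, p_2 = 3. Add edge {1,3}. Now deg[1]=0, deg[3]=3.
Step 3: smallest deg-1 vertex = 4, p_3 = 6. Add edge {4,6}. Now deg[4]=0, deg[6]=1.
Step 4: smallest deg-1 vertex = 5, p_4 = 3. Add edge {3,5}. Now deg[5]=0, deg[3]=2.
Step 5: smallest deg-1 vertex = 6, p_5 = 3. Add edge {3,6}. Now deg[6]=0, deg[3]=1.
Final: two remaining deg-1 vertices are 3, 7. Add edge {3,7}.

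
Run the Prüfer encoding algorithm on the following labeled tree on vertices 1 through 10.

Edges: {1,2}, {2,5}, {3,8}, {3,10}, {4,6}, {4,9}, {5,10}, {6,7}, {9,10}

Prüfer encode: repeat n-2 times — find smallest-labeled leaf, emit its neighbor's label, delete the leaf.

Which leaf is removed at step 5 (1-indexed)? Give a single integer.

Answer: 6

Derivation:
Step 1: current leaves = {1,7,8}. Remove leaf 1 (neighbor: 2).
Step 2: current leaves = {2,7,8}. Remove leaf 2 (neighbor: 5).
Step 3: current leaves = {5,7,8}. Remove leaf 5 (neighbor: 10).
Step 4: current leaves = {7,8}. Remove leaf 7 (neighbor: 6).
Step 5: current leaves = {6,8}. Remove leaf 6 (neighbor: 4).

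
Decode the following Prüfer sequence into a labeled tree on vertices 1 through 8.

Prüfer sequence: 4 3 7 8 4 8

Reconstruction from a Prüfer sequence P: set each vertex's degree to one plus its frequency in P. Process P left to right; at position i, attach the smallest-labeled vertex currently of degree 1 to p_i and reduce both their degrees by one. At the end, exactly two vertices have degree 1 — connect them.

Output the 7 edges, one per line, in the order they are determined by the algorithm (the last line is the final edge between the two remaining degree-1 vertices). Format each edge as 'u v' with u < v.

Answer: 1 4
2 3
3 7
5 8
4 6
4 8
7 8

Derivation:
Initial degrees: {1:1, 2:1, 3:2, 4:3, 5:1, 6:1, 7:2, 8:3}
Step 1: smallest deg-1 vertex = 1, p_1 = 4. Add edge {1,4}. Now deg[1]=0, deg[4]=2.
Step 2: smallest deg-1 vertex = 2, p_2 = 3. Add edge {2,3}. Now deg[2]=0, deg[3]=1.
Step 3: smallest deg-1 vertex = 3, p_3 = 7. Add edge {3,7}. Now deg[3]=0, deg[7]=1.
Step 4: smallest deg-1 vertex = 5, p_4 = 8. Add edge {5,8}. Now deg[5]=0, deg[8]=2.
Step 5: smallest deg-1 vertex = 6, p_5 = 4. Add edge {4,6}. Now deg[6]=0, deg[4]=1.
Step 6: smallest deg-1 vertex = 4, p_6 = 8. Add edge {4,8}. Now deg[4]=0, deg[8]=1.
Final: two remaining deg-1 vertices are 7, 8. Add edge {7,8}.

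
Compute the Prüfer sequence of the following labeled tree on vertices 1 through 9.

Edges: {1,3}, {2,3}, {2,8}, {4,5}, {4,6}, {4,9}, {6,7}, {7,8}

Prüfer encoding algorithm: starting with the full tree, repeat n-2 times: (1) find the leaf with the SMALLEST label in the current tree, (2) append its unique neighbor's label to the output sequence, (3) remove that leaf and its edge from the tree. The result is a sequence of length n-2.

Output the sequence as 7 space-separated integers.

Answer: 3 2 8 4 7 6 4

Derivation:
Step 1: leaves = {1,5,9}. Remove smallest leaf 1, emit neighbor 3.
Step 2: leaves = {3,5,9}. Remove smallest leaf 3, emit neighbor 2.
Step 3: leaves = {2,5,9}. Remove smallest leaf 2, emit neighbor 8.
Step 4: leaves = {5,8,9}. Remove smallest leaf 5, emit neighbor 4.
Step 5: leaves = {8,9}. Remove smallest leaf 8, emit neighbor 7.
Step 6: leaves = {7,9}. Remove smallest leaf 7, emit neighbor 6.
Step 7: leaves = {6,9}. Remove smallest leaf 6, emit neighbor 4.
Done: 2 vertices remain (4, 9). Sequence = [3 2 8 4 7 6 4]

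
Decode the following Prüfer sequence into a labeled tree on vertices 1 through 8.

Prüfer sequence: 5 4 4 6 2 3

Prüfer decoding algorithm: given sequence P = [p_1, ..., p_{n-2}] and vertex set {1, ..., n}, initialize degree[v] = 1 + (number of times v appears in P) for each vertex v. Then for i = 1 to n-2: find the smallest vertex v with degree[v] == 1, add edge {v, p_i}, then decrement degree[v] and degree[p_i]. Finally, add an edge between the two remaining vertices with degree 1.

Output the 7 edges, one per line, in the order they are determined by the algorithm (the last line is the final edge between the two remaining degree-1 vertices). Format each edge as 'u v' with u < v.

Initial degrees: {1:1, 2:2, 3:2, 4:3, 5:2, 6:2, 7:1, 8:1}
Step 1: smallest deg-1 vertex = 1, p_1 = 5. Add edge {1,5}. Now deg[1]=0, deg[5]=1.
Step 2: smallest deg-1 vertex = 5, p_2 = 4. Add edge {4,5}. Now deg[5]=0, deg[4]=2.
Step 3: smallest deg-1 vertex = 7, p_3 = 4. Add edge {4,7}. Now deg[7]=0, deg[4]=1.
Step 4: smallest deg-1 vertex = 4, p_4 = 6. Add edge {4,6}. Now deg[4]=0, deg[6]=1.
Step 5: smallest deg-1 vertex = 6, p_5 = 2. Add edge {2,6}. Now deg[6]=0, deg[2]=1.
Step 6: smallest deg-1 vertex = 2, p_6 = 3. Add edge {2,3}. Now deg[2]=0, deg[3]=1.
Final: two remaining deg-1 vertices are 3, 8. Add edge {3,8}.

Answer: 1 5
4 5
4 7
4 6
2 6
2 3
3 8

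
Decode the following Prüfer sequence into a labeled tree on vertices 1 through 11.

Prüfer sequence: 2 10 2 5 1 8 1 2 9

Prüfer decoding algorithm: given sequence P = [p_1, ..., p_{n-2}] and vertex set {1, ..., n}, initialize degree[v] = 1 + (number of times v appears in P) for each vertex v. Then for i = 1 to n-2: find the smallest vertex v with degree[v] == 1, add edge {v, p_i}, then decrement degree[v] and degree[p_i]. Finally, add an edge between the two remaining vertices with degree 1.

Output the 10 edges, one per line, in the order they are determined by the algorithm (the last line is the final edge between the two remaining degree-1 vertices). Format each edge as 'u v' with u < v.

Initial degrees: {1:3, 2:4, 3:1, 4:1, 5:2, 6:1, 7:1, 8:2, 9:2, 10:2, 11:1}
Step 1: smallest deg-1 vertex = 3, p_1 = 2. Add edge {2,3}. Now deg[3]=0, deg[2]=3.
Step 2: smallest deg-1 vertex = 4, p_2 = 10. Add edge {4,10}. Now deg[4]=0, deg[10]=1.
Step 3: smallest deg-1 vertex = 6, p_3 = 2. Add edge {2,6}. Now deg[6]=0, deg[2]=2.
Step 4: smallest deg-1 vertex = 7, p_4 = 5. Add edge {5,7}. Now deg[7]=0, deg[5]=1.
Step 5: smallest deg-1 vertex = 5, p_5 = 1. Add edge {1,5}. Now deg[5]=0, deg[1]=2.
Step 6: smallest deg-1 vertex = 10, p_6 = 8. Add edge {8,10}. Now deg[10]=0, deg[8]=1.
Step 7: smallest deg-1 vertex = 8, p_7 = 1. Add edge {1,8}. Now deg[8]=0, deg[1]=1.
Step 8: smallest deg-1 vertex = 1, p_8 = 2. Add edge {1,2}. Now deg[1]=0, deg[2]=1.
Step 9: smallest deg-1 vertex = 2, p_9 = 9. Add edge {2,9}. Now deg[2]=0, deg[9]=1.
Final: two remaining deg-1 vertices are 9, 11. Add edge {9,11}.

Answer: 2 3
4 10
2 6
5 7
1 5
8 10
1 8
1 2
2 9
9 11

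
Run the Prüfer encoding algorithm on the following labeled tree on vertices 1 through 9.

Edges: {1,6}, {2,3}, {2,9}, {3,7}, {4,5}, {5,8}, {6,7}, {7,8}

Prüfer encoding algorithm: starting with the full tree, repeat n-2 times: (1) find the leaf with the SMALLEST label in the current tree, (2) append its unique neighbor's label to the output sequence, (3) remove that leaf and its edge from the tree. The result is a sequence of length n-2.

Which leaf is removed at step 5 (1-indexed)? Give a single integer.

Answer: 8

Derivation:
Step 1: current leaves = {1,4,9}. Remove leaf 1 (neighbor: 6).
Step 2: current leaves = {4,6,9}. Remove leaf 4 (neighbor: 5).
Step 3: current leaves = {5,6,9}. Remove leaf 5 (neighbor: 8).
Step 4: current leaves = {6,8,9}. Remove leaf 6 (neighbor: 7).
Step 5: current leaves = {8,9}. Remove leaf 8 (neighbor: 7).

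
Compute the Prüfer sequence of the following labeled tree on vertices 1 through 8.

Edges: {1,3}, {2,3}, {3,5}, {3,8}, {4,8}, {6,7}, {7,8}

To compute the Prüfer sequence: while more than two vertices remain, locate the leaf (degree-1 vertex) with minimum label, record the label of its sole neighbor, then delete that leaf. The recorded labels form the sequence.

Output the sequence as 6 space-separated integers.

Step 1: leaves = {1,2,4,5,6}. Remove smallest leaf 1, emit neighbor 3.
Step 2: leaves = {2,4,5,6}. Remove smallest leaf 2, emit neighbor 3.
Step 3: leaves = {4,5,6}. Remove smallest leaf 4, emit neighbor 8.
Step 4: leaves = {5,6}. Remove smallest leaf 5, emit neighbor 3.
Step 5: leaves = {3,6}. Remove smallest leaf 3, emit neighbor 8.
Step 6: leaves = {6,8}. Remove smallest leaf 6, emit neighbor 7.
Done: 2 vertices remain (7, 8). Sequence = [3 3 8 3 8 7]

Answer: 3 3 8 3 8 7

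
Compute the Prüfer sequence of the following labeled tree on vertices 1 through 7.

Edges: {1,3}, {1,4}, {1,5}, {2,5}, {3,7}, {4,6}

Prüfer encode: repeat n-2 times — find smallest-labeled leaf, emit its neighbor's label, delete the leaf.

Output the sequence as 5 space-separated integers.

Step 1: leaves = {2,6,7}. Remove smallest leaf 2, emit neighbor 5.
Step 2: leaves = {5,6,7}. Remove smallest leaf 5, emit neighbor 1.
Step 3: leaves = {6,7}. Remove smallest leaf 6, emit neighbor 4.
Step 4: leaves = {4,7}. Remove smallest leaf 4, emit neighbor 1.
Step 5: leaves = {1,7}. Remove smallest leaf 1, emit neighbor 3.
Done: 2 vertices remain (3, 7). Sequence = [5 1 4 1 3]

Answer: 5 1 4 1 3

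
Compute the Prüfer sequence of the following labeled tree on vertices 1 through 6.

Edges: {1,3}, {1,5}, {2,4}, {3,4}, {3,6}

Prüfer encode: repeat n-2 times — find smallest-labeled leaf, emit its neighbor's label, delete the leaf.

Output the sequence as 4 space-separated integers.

Step 1: leaves = {2,5,6}. Remove smallest leaf 2, emit neighbor 4.
Step 2: leaves = {4,5,6}. Remove smallest leaf 4, emit neighbor 3.
Step 3: leaves = {5,6}. Remove smallest leaf 5, emit neighbor 1.
Step 4: leaves = {1,6}. Remove smallest leaf 1, emit neighbor 3.
Done: 2 vertices remain (3, 6). Sequence = [4 3 1 3]

Answer: 4 3 1 3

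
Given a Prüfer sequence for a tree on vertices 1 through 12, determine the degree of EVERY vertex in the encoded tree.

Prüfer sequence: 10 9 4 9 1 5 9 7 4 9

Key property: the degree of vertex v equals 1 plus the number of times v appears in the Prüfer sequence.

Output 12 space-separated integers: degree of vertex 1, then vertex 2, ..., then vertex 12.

Answer: 2 1 1 3 2 1 2 1 5 2 1 1

Derivation:
p_1 = 10: count[10] becomes 1
p_2 = 9: count[9] becomes 1
p_3 = 4: count[4] becomes 1
p_4 = 9: count[9] becomes 2
p_5 = 1: count[1] becomes 1
p_6 = 5: count[5] becomes 1
p_7 = 9: count[9] becomes 3
p_8 = 7: count[7] becomes 1
p_9 = 4: count[4] becomes 2
p_10 = 9: count[9] becomes 4
Degrees (1 + count): deg[1]=1+1=2, deg[2]=1+0=1, deg[3]=1+0=1, deg[4]=1+2=3, deg[5]=1+1=2, deg[6]=1+0=1, deg[7]=1+1=2, deg[8]=1+0=1, deg[9]=1+4=5, deg[10]=1+1=2, deg[11]=1+0=1, deg[12]=1+0=1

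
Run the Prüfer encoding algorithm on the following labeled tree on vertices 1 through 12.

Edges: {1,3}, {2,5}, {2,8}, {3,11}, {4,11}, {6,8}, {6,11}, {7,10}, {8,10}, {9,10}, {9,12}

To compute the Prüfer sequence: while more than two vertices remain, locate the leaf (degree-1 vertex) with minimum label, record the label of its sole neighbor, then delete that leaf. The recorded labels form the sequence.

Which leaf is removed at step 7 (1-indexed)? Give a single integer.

Answer: 11

Derivation:
Step 1: current leaves = {1,4,5,7,12}. Remove leaf 1 (neighbor: 3).
Step 2: current leaves = {3,4,5,7,12}. Remove leaf 3 (neighbor: 11).
Step 3: current leaves = {4,5,7,12}. Remove leaf 4 (neighbor: 11).
Step 4: current leaves = {5,7,11,12}. Remove leaf 5 (neighbor: 2).
Step 5: current leaves = {2,7,11,12}. Remove leaf 2 (neighbor: 8).
Step 6: current leaves = {7,11,12}. Remove leaf 7 (neighbor: 10).
Step 7: current leaves = {11,12}. Remove leaf 11 (neighbor: 6).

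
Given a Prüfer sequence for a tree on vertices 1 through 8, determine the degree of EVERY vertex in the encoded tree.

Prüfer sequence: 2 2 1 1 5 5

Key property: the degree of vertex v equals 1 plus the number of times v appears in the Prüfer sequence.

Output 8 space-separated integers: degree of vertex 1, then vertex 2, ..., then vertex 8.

Answer: 3 3 1 1 3 1 1 1

Derivation:
p_1 = 2: count[2] becomes 1
p_2 = 2: count[2] becomes 2
p_3 = 1: count[1] becomes 1
p_4 = 1: count[1] becomes 2
p_5 = 5: count[5] becomes 1
p_6 = 5: count[5] becomes 2
Degrees (1 + count): deg[1]=1+2=3, deg[2]=1+2=3, deg[3]=1+0=1, deg[4]=1+0=1, deg[5]=1+2=3, deg[6]=1+0=1, deg[7]=1+0=1, deg[8]=1+0=1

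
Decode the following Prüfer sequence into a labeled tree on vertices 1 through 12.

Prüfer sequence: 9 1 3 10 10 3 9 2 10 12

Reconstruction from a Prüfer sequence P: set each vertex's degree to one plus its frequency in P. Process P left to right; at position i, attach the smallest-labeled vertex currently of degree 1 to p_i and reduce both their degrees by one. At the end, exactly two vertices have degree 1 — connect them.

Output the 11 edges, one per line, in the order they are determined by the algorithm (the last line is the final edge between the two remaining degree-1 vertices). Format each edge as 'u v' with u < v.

Answer: 4 9
1 5
1 3
6 10
7 10
3 8
3 9
2 9
2 10
10 12
11 12

Derivation:
Initial degrees: {1:2, 2:2, 3:3, 4:1, 5:1, 6:1, 7:1, 8:1, 9:3, 10:4, 11:1, 12:2}
Step 1: smallest deg-1 vertex = 4, p_1 = 9. Add edge {4,9}. Now deg[4]=0, deg[9]=2.
Step 2: smallest deg-1 vertex = 5, p_2 = 1. Add edge {1,5}. Now deg[5]=0, deg[1]=1.
Step 3: smallest deg-1 vertex = 1, p_3 = 3. Add edge {1,3}. Now deg[1]=0, deg[3]=2.
Step 4: smallest deg-1 vertex = 6, p_4 = 10. Add edge {6,10}. Now deg[6]=0, deg[10]=3.
Step 5: smallest deg-1 vertex = 7, p_5 = 10. Add edge {7,10}. Now deg[7]=0, deg[10]=2.
Step 6: smallest deg-1 vertex = 8, p_6 = 3. Add edge {3,8}. Now deg[8]=0, deg[3]=1.
Step 7: smallest deg-1 vertex = 3, p_7 = 9. Add edge {3,9}. Now deg[3]=0, deg[9]=1.
Step 8: smallest deg-1 vertex = 9, p_8 = 2. Add edge {2,9}. Now deg[9]=0, deg[2]=1.
Step 9: smallest deg-1 vertex = 2, p_9 = 10. Add edge {2,10}. Now deg[2]=0, deg[10]=1.
Step 10: smallest deg-1 vertex = 10, p_10 = 12. Add edge {10,12}. Now deg[10]=0, deg[12]=1.
Final: two remaining deg-1 vertices are 11, 12. Add edge {11,12}.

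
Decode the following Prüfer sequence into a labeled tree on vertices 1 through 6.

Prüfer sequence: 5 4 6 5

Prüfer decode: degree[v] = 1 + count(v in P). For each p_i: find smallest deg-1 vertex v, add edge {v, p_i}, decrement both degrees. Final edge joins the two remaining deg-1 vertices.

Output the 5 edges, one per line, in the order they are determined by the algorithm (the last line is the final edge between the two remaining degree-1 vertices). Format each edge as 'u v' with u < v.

Initial degrees: {1:1, 2:1, 3:1, 4:2, 5:3, 6:2}
Step 1: smallest deg-1 vertex = 1, p_1 = 5. Add edge {1,5}. Now deg[1]=0, deg[5]=2.
Step 2: smallest deg-1 vertex = 2, p_2 = 4. Add edge {2,4}. Now deg[2]=0, deg[4]=1.
Step 3: smallest deg-1 vertex = 3, p_3 = 6. Add edge {3,6}. Now deg[3]=0, deg[6]=1.
Step 4: smallest deg-1 vertex = 4, p_4 = 5. Add edge {4,5}. Now deg[4]=0, deg[5]=1.
Final: two remaining deg-1 vertices are 5, 6. Add edge {5,6}.

Answer: 1 5
2 4
3 6
4 5
5 6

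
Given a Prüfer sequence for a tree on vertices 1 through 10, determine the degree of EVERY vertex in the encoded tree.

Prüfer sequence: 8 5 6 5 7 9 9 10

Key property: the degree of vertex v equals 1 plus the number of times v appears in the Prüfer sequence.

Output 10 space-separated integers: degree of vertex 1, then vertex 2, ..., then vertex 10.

Answer: 1 1 1 1 3 2 2 2 3 2

Derivation:
p_1 = 8: count[8] becomes 1
p_2 = 5: count[5] becomes 1
p_3 = 6: count[6] becomes 1
p_4 = 5: count[5] becomes 2
p_5 = 7: count[7] becomes 1
p_6 = 9: count[9] becomes 1
p_7 = 9: count[9] becomes 2
p_8 = 10: count[10] becomes 1
Degrees (1 + count): deg[1]=1+0=1, deg[2]=1+0=1, deg[3]=1+0=1, deg[4]=1+0=1, deg[5]=1+2=3, deg[6]=1+1=2, deg[7]=1+1=2, deg[8]=1+1=2, deg[9]=1+2=3, deg[10]=1+1=2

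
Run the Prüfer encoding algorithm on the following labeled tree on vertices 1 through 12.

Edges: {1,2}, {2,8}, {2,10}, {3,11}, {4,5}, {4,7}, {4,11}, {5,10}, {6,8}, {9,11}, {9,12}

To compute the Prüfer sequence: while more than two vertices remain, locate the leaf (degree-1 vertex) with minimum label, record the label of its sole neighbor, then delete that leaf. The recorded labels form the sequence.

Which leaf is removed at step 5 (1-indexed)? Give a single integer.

Answer: 8

Derivation:
Step 1: current leaves = {1,3,6,7,12}. Remove leaf 1 (neighbor: 2).
Step 2: current leaves = {3,6,7,12}. Remove leaf 3 (neighbor: 11).
Step 3: current leaves = {6,7,12}. Remove leaf 6 (neighbor: 8).
Step 4: current leaves = {7,8,12}. Remove leaf 7 (neighbor: 4).
Step 5: current leaves = {8,12}. Remove leaf 8 (neighbor: 2).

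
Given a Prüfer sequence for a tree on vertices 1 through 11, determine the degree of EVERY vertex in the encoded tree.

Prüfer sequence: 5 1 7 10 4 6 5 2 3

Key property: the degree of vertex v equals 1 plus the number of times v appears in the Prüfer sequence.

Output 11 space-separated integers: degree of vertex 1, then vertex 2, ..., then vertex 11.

p_1 = 5: count[5] becomes 1
p_2 = 1: count[1] becomes 1
p_3 = 7: count[7] becomes 1
p_4 = 10: count[10] becomes 1
p_5 = 4: count[4] becomes 1
p_6 = 6: count[6] becomes 1
p_7 = 5: count[5] becomes 2
p_8 = 2: count[2] becomes 1
p_9 = 3: count[3] becomes 1
Degrees (1 + count): deg[1]=1+1=2, deg[2]=1+1=2, deg[3]=1+1=2, deg[4]=1+1=2, deg[5]=1+2=3, deg[6]=1+1=2, deg[7]=1+1=2, deg[8]=1+0=1, deg[9]=1+0=1, deg[10]=1+1=2, deg[11]=1+0=1

Answer: 2 2 2 2 3 2 2 1 1 2 1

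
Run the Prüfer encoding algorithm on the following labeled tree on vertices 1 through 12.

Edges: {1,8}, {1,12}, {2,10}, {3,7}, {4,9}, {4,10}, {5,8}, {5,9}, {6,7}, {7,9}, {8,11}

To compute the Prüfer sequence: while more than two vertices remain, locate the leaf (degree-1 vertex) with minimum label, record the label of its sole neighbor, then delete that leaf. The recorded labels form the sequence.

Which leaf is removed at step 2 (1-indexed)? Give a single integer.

Answer: 3

Derivation:
Step 1: current leaves = {2,3,6,11,12}. Remove leaf 2 (neighbor: 10).
Step 2: current leaves = {3,6,10,11,12}. Remove leaf 3 (neighbor: 7).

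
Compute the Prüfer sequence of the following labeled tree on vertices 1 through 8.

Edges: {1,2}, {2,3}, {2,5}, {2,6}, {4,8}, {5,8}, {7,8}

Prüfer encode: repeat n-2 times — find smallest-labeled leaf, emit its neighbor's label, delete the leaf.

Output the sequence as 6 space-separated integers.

Step 1: leaves = {1,3,4,6,7}. Remove smallest leaf 1, emit neighbor 2.
Step 2: leaves = {3,4,6,7}. Remove smallest leaf 3, emit neighbor 2.
Step 3: leaves = {4,6,7}. Remove smallest leaf 4, emit neighbor 8.
Step 4: leaves = {6,7}. Remove smallest leaf 6, emit neighbor 2.
Step 5: leaves = {2,7}. Remove smallest leaf 2, emit neighbor 5.
Step 6: leaves = {5,7}. Remove smallest leaf 5, emit neighbor 8.
Done: 2 vertices remain (7, 8). Sequence = [2 2 8 2 5 8]

Answer: 2 2 8 2 5 8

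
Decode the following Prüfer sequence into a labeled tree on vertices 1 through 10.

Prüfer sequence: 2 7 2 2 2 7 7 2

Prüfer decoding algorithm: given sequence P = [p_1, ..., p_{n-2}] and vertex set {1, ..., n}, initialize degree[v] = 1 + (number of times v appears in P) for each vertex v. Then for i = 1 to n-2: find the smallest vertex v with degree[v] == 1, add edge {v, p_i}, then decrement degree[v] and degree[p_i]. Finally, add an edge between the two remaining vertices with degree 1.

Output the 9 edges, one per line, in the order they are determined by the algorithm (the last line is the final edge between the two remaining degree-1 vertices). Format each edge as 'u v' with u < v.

Initial degrees: {1:1, 2:6, 3:1, 4:1, 5:1, 6:1, 7:4, 8:1, 9:1, 10:1}
Step 1: smallest deg-1 vertex = 1, p_1 = 2. Add edge {1,2}. Now deg[1]=0, deg[2]=5.
Step 2: smallest deg-1 vertex = 3, p_2 = 7. Add edge {3,7}. Now deg[3]=0, deg[7]=3.
Step 3: smallest deg-1 vertex = 4, p_3 = 2. Add edge {2,4}. Now deg[4]=0, deg[2]=4.
Step 4: smallest deg-1 vertex = 5, p_4 = 2. Add edge {2,5}. Now deg[5]=0, deg[2]=3.
Step 5: smallest deg-1 vertex = 6, p_5 = 2. Add edge {2,6}. Now deg[6]=0, deg[2]=2.
Step 6: smallest deg-1 vertex = 8, p_6 = 7. Add edge {7,8}. Now deg[8]=0, deg[7]=2.
Step 7: smallest deg-1 vertex = 9, p_7 = 7. Add edge {7,9}. Now deg[9]=0, deg[7]=1.
Step 8: smallest deg-1 vertex = 7, p_8 = 2. Add edge {2,7}. Now deg[7]=0, deg[2]=1.
Final: two remaining deg-1 vertices are 2, 10. Add edge {2,10}.

Answer: 1 2
3 7
2 4
2 5
2 6
7 8
7 9
2 7
2 10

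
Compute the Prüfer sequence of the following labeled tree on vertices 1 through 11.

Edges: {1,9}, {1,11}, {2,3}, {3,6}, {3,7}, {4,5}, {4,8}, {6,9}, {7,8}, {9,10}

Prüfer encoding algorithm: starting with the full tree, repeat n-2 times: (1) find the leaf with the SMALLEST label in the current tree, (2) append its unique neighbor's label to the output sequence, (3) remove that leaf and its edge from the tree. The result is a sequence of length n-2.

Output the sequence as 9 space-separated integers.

Answer: 3 4 8 7 3 6 9 9 1

Derivation:
Step 1: leaves = {2,5,10,11}. Remove smallest leaf 2, emit neighbor 3.
Step 2: leaves = {5,10,11}. Remove smallest leaf 5, emit neighbor 4.
Step 3: leaves = {4,10,11}. Remove smallest leaf 4, emit neighbor 8.
Step 4: leaves = {8,10,11}. Remove smallest leaf 8, emit neighbor 7.
Step 5: leaves = {7,10,11}. Remove smallest leaf 7, emit neighbor 3.
Step 6: leaves = {3,10,11}. Remove smallest leaf 3, emit neighbor 6.
Step 7: leaves = {6,10,11}. Remove smallest leaf 6, emit neighbor 9.
Step 8: leaves = {10,11}. Remove smallest leaf 10, emit neighbor 9.
Step 9: leaves = {9,11}. Remove smallest leaf 9, emit neighbor 1.
Done: 2 vertices remain (1, 11). Sequence = [3 4 8 7 3 6 9 9 1]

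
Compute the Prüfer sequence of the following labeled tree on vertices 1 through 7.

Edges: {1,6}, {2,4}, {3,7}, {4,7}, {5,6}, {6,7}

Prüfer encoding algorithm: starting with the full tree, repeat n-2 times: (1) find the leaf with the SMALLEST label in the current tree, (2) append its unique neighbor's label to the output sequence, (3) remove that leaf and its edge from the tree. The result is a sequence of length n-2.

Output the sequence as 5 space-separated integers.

Answer: 6 4 7 7 6

Derivation:
Step 1: leaves = {1,2,3,5}. Remove smallest leaf 1, emit neighbor 6.
Step 2: leaves = {2,3,5}. Remove smallest leaf 2, emit neighbor 4.
Step 3: leaves = {3,4,5}. Remove smallest leaf 3, emit neighbor 7.
Step 4: leaves = {4,5}. Remove smallest leaf 4, emit neighbor 7.
Step 5: leaves = {5,7}. Remove smallest leaf 5, emit neighbor 6.
Done: 2 vertices remain (6, 7). Sequence = [6 4 7 7 6]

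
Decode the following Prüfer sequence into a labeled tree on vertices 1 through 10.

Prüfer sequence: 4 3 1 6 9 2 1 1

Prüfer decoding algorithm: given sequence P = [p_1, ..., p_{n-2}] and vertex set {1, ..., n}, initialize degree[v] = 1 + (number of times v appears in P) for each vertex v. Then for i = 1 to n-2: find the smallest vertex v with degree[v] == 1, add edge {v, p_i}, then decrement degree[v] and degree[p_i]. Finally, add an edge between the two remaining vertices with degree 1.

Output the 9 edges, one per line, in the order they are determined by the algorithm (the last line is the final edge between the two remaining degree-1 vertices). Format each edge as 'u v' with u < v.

Answer: 4 5
3 4
1 3
6 7
6 9
2 8
1 2
1 9
1 10

Derivation:
Initial degrees: {1:4, 2:2, 3:2, 4:2, 5:1, 6:2, 7:1, 8:1, 9:2, 10:1}
Step 1: smallest deg-1 vertex = 5, p_1 = 4. Add edge {4,5}. Now deg[5]=0, deg[4]=1.
Step 2: smallest deg-1 vertex = 4, p_2 = 3. Add edge {3,4}. Now deg[4]=0, deg[3]=1.
Step 3: smallest deg-1 vertex = 3, p_3 = 1. Add edge {1,3}. Now deg[3]=0, deg[1]=3.
Step 4: smallest deg-1 vertex = 7, p_4 = 6. Add edge {6,7}. Now deg[7]=0, deg[6]=1.
Step 5: smallest deg-1 vertex = 6, p_5 = 9. Add edge {6,9}. Now deg[6]=0, deg[9]=1.
Step 6: smallest deg-1 vertex = 8, p_6 = 2. Add edge {2,8}. Now deg[8]=0, deg[2]=1.
Step 7: smallest deg-1 vertex = 2, p_7 = 1. Add edge {1,2}. Now deg[2]=0, deg[1]=2.
Step 8: smallest deg-1 vertex = 9, p_8 = 1. Add edge {1,9}. Now deg[9]=0, deg[1]=1.
Final: two remaining deg-1 vertices are 1, 10. Add edge {1,10}.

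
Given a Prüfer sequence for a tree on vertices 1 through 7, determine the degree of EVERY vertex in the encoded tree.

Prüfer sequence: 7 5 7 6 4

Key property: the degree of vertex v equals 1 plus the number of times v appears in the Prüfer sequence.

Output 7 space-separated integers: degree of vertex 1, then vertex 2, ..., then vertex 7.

Answer: 1 1 1 2 2 2 3

Derivation:
p_1 = 7: count[7] becomes 1
p_2 = 5: count[5] becomes 1
p_3 = 7: count[7] becomes 2
p_4 = 6: count[6] becomes 1
p_5 = 4: count[4] becomes 1
Degrees (1 + count): deg[1]=1+0=1, deg[2]=1+0=1, deg[3]=1+0=1, deg[4]=1+1=2, deg[5]=1+1=2, deg[6]=1+1=2, deg[7]=1+2=3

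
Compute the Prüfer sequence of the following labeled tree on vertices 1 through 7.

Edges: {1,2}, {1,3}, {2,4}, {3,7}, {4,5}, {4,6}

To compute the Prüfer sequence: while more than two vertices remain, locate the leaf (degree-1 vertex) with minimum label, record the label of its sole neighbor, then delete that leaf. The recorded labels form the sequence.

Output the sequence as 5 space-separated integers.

Step 1: leaves = {5,6,7}. Remove smallest leaf 5, emit neighbor 4.
Step 2: leaves = {6,7}. Remove smallest leaf 6, emit neighbor 4.
Step 3: leaves = {4,7}. Remove smallest leaf 4, emit neighbor 2.
Step 4: leaves = {2,7}. Remove smallest leaf 2, emit neighbor 1.
Step 5: leaves = {1,7}. Remove smallest leaf 1, emit neighbor 3.
Done: 2 vertices remain (3, 7). Sequence = [4 4 2 1 3]

Answer: 4 4 2 1 3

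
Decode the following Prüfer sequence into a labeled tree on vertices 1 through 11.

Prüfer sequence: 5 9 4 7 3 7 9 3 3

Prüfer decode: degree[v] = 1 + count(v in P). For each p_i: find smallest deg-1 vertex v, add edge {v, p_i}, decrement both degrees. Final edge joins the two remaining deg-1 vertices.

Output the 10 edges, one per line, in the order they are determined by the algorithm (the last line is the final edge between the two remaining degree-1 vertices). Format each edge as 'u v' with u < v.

Initial degrees: {1:1, 2:1, 3:4, 4:2, 5:2, 6:1, 7:3, 8:1, 9:3, 10:1, 11:1}
Step 1: smallest deg-1 vertex = 1, p_1 = 5. Add edge {1,5}. Now deg[1]=0, deg[5]=1.
Step 2: smallest deg-1 vertex = 2, p_2 = 9. Add edge {2,9}. Now deg[2]=0, deg[9]=2.
Step 3: smallest deg-1 vertex = 5, p_3 = 4. Add edge {4,5}. Now deg[5]=0, deg[4]=1.
Step 4: smallest deg-1 vertex = 4, p_4 = 7. Add edge {4,7}. Now deg[4]=0, deg[7]=2.
Step 5: smallest deg-1 vertex = 6, p_5 = 3. Add edge {3,6}. Now deg[6]=0, deg[3]=3.
Step 6: smallest deg-1 vertex = 8, p_6 = 7. Add edge {7,8}. Now deg[8]=0, deg[7]=1.
Step 7: smallest deg-1 vertex = 7, p_7 = 9. Add edge {7,9}. Now deg[7]=0, deg[9]=1.
Step 8: smallest deg-1 vertex = 9, p_8 = 3. Add edge {3,9}. Now deg[9]=0, deg[3]=2.
Step 9: smallest deg-1 vertex = 10, p_9 = 3. Add edge {3,10}. Now deg[10]=0, deg[3]=1.
Final: two remaining deg-1 vertices are 3, 11. Add edge {3,11}.

Answer: 1 5
2 9
4 5
4 7
3 6
7 8
7 9
3 9
3 10
3 11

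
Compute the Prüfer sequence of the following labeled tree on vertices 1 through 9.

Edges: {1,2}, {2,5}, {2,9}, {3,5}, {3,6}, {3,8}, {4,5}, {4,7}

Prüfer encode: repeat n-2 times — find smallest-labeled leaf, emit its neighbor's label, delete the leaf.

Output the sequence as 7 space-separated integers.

Answer: 2 3 4 5 3 5 2

Derivation:
Step 1: leaves = {1,6,7,8,9}. Remove smallest leaf 1, emit neighbor 2.
Step 2: leaves = {6,7,8,9}. Remove smallest leaf 6, emit neighbor 3.
Step 3: leaves = {7,8,9}. Remove smallest leaf 7, emit neighbor 4.
Step 4: leaves = {4,8,9}. Remove smallest leaf 4, emit neighbor 5.
Step 5: leaves = {8,9}. Remove smallest leaf 8, emit neighbor 3.
Step 6: leaves = {3,9}. Remove smallest leaf 3, emit neighbor 5.
Step 7: leaves = {5,9}. Remove smallest leaf 5, emit neighbor 2.
Done: 2 vertices remain (2, 9). Sequence = [2 3 4 5 3 5 2]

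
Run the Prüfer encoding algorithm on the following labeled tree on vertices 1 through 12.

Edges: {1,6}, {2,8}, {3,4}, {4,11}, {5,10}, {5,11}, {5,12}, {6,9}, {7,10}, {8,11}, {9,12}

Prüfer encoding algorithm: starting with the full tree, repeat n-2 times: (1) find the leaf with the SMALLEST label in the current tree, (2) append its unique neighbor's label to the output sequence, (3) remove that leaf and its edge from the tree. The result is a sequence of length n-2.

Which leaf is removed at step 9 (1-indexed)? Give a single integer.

Answer: 10

Derivation:
Step 1: current leaves = {1,2,3,7}. Remove leaf 1 (neighbor: 6).
Step 2: current leaves = {2,3,6,7}. Remove leaf 2 (neighbor: 8).
Step 3: current leaves = {3,6,7,8}. Remove leaf 3 (neighbor: 4).
Step 4: current leaves = {4,6,7,8}. Remove leaf 4 (neighbor: 11).
Step 5: current leaves = {6,7,8}. Remove leaf 6 (neighbor: 9).
Step 6: current leaves = {7,8,9}. Remove leaf 7 (neighbor: 10).
Step 7: current leaves = {8,9,10}. Remove leaf 8 (neighbor: 11).
Step 8: current leaves = {9,10,11}. Remove leaf 9 (neighbor: 12).
Step 9: current leaves = {10,11,12}. Remove leaf 10 (neighbor: 5).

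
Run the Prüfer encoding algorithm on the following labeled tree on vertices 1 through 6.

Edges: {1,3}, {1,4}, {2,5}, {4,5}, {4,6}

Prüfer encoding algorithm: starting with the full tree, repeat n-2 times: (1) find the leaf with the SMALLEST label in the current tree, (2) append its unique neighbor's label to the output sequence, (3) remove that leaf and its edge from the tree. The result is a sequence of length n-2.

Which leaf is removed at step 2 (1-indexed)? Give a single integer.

Answer: 3

Derivation:
Step 1: current leaves = {2,3,6}. Remove leaf 2 (neighbor: 5).
Step 2: current leaves = {3,5,6}. Remove leaf 3 (neighbor: 1).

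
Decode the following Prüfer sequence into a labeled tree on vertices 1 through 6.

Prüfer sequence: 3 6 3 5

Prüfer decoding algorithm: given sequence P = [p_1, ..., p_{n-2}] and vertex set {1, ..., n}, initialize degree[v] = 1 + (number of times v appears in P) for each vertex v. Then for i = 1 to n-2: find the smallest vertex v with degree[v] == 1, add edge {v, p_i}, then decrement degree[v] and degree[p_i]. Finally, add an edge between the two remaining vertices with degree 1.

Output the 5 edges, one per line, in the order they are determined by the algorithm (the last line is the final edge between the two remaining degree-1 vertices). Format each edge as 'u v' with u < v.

Answer: 1 3
2 6
3 4
3 5
5 6

Derivation:
Initial degrees: {1:1, 2:1, 3:3, 4:1, 5:2, 6:2}
Step 1: smallest deg-1 vertex = 1, p_1 = 3. Add edge {1,3}. Now deg[1]=0, deg[3]=2.
Step 2: smallest deg-1 vertex = 2, p_2 = 6. Add edge {2,6}. Now deg[2]=0, deg[6]=1.
Step 3: smallest deg-1 vertex = 4, p_3 = 3. Add edge {3,4}. Now deg[4]=0, deg[3]=1.
Step 4: smallest deg-1 vertex = 3, p_4 = 5. Add edge {3,5}. Now deg[3]=0, deg[5]=1.
Final: two remaining deg-1 vertices are 5, 6. Add edge {5,6}.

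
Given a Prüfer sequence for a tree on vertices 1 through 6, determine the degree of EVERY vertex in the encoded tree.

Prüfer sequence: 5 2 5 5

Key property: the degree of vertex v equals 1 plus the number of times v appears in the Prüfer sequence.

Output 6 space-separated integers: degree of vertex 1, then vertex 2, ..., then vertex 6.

Answer: 1 2 1 1 4 1

Derivation:
p_1 = 5: count[5] becomes 1
p_2 = 2: count[2] becomes 1
p_3 = 5: count[5] becomes 2
p_4 = 5: count[5] becomes 3
Degrees (1 + count): deg[1]=1+0=1, deg[2]=1+1=2, deg[3]=1+0=1, deg[4]=1+0=1, deg[5]=1+3=4, deg[6]=1+0=1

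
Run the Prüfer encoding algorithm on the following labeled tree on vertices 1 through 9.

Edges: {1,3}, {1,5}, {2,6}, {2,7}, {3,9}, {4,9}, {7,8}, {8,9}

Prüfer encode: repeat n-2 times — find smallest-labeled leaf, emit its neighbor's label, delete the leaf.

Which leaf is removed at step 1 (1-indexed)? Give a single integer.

Answer: 4

Derivation:
Step 1: current leaves = {4,5,6}. Remove leaf 4 (neighbor: 9).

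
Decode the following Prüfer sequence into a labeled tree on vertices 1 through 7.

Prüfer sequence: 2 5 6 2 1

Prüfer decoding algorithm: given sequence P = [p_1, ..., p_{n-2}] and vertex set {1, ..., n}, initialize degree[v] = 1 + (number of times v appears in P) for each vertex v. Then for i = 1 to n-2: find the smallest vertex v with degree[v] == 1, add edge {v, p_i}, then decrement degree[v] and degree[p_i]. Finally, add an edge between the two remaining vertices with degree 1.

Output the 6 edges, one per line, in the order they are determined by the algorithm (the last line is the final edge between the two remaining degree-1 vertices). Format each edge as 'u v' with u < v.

Initial degrees: {1:2, 2:3, 3:1, 4:1, 5:2, 6:2, 7:1}
Step 1: smallest deg-1 vertex = 3, p_1 = 2. Add edge {2,3}. Now deg[3]=0, deg[2]=2.
Step 2: smallest deg-1 vertex = 4, p_2 = 5. Add edge {4,5}. Now deg[4]=0, deg[5]=1.
Step 3: smallest deg-1 vertex = 5, p_3 = 6. Add edge {5,6}. Now deg[5]=0, deg[6]=1.
Step 4: smallest deg-1 vertex = 6, p_4 = 2. Add edge {2,6}. Now deg[6]=0, deg[2]=1.
Step 5: smallest deg-1 vertex = 2, p_5 = 1. Add edge {1,2}. Now deg[2]=0, deg[1]=1.
Final: two remaining deg-1 vertices are 1, 7. Add edge {1,7}.

Answer: 2 3
4 5
5 6
2 6
1 2
1 7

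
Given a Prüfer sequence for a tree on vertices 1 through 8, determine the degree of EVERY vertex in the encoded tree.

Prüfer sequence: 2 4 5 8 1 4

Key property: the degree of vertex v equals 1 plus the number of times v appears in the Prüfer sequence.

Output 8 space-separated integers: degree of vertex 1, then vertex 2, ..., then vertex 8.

p_1 = 2: count[2] becomes 1
p_2 = 4: count[4] becomes 1
p_3 = 5: count[5] becomes 1
p_4 = 8: count[8] becomes 1
p_5 = 1: count[1] becomes 1
p_6 = 4: count[4] becomes 2
Degrees (1 + count): deg[1]=1+1=2, deg[2]=1+1=2, deg[3]=1+0=1, deg[4]=1+2=3, deg[5]=1+1=2, deg[6]=1+0=1, deg[7]=1+0=1, deg[8]=1+1=2

Answer: 2 2 1 3 2 1 1 2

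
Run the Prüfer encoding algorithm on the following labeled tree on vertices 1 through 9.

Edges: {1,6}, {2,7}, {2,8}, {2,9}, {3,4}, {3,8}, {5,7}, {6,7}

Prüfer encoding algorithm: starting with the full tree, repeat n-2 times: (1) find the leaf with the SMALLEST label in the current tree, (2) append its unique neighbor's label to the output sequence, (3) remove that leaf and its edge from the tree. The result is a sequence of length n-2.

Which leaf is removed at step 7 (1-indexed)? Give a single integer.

Answer: 8

Derivation:
Step 1: current leaves = {1,4,5,9}. Remove leaf 1 (neighbor: 6).
Step 2: current leaves = {4,5,6,9}. Remove leaf 4 (neighbor: 3).
Step 3: current leaves = {3,5,6,9}. Remove leaf 3 (neighbor: 8).
Step 4: current leaves = {5,6,8,9}. Remove leaf 5 (neighbor: 7).
Step 5: current leaves = {6,8,9}. Remove leaf 6 (neighbor: 7).
Step 6: current leaves = {7,8,9}. Remove leaf 7 (neighbor: 2).
Step 7: current leaves = {8,9}. Remove leaf 8 (neighbor: 2).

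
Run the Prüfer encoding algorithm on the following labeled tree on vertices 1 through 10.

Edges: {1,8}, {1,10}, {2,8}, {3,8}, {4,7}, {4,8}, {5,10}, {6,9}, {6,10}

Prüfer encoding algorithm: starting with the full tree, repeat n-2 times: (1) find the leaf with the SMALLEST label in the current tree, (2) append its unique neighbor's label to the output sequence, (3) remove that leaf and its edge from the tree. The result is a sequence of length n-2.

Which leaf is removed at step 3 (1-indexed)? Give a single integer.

Answer: 5

Derivation:
Step 1: current leaves = {2,3,5,7,9}. Remove leaf 2 (neighbor: 8).
Step 2: current leaves = {3,5,7,9}. Remove leaf 3 (neighbor: 8).
Step 3: current leaves = {5,7,9}. Remove leaf 5 (neighbor: 10).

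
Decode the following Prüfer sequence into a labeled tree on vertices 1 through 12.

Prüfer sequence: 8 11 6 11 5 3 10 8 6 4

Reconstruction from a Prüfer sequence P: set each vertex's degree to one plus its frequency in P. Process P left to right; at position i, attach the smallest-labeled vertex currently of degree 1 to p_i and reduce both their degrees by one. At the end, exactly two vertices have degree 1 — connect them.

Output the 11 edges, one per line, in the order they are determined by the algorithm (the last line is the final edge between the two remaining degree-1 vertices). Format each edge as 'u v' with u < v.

Answer: 1 8
2 11
6 7
9 11
5 11
3 5
3 10
8 10
6 8
4 6
4 12

Derivation:
Initial degrees: {1:1, 2:1, 3:2, 4:2, 5:2, 6:3, 7:1, 8:3, 9:1, 10:2, 11:3, 12:1}
Step 1: smallest deg-1 vertex = 1, p_1 = 8. Add edge {1,8}. Now deg[1]=0, deg[8]=2.
Step 2: smallest deg-1 vertex = 2, p_2 = 11. Add edge {2,11}. Now deg[2]=0, deg[11]=2.
Step 3: smallest deg-1 vertex = 7, p_3 = 6. Add edge {6,7}. Now deg[7]=0, deg[6]=2.
Step 4: smallest deg-1 vertex = 9, p_4 = 11. Add edge {9,11}. Now deg[9]=0, deg[11]=1.
Step 5: smallest deg-1 vertex = 11, p_5 = 5. Add edge {5,11}. Now deg[11]=0, deg[5]=1.
Step 6: smallest deg-1 vertex = 5, p_6 = 3. Add edge {3,5}. Now deg[5]=0, deg[3]=1.
Step 7: smallest deg-1 vertex = 3, p_7 = 10. Add edge {3,10}. Now deg[3]=0, deg[10]=1.
Step 8: smallest deg-1 vertex = 10, p_8 = 8. Add edge {8,10}. Now deg[10]=0, deg[8]=1.
Step 9: smallest deg-1 vertex = 8, p_9 = 6. Add edge {6,8}. Now deg[8]=0, deg[6]=1.
Step 10: smallest deg-1 vertex = 6, p_10 = 4. Add edge {4,6}. Now deg[6]=0, deg[4]=1.
Final: two remaining deg-1 vertices are 4, 12. Add edge {4,12}.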